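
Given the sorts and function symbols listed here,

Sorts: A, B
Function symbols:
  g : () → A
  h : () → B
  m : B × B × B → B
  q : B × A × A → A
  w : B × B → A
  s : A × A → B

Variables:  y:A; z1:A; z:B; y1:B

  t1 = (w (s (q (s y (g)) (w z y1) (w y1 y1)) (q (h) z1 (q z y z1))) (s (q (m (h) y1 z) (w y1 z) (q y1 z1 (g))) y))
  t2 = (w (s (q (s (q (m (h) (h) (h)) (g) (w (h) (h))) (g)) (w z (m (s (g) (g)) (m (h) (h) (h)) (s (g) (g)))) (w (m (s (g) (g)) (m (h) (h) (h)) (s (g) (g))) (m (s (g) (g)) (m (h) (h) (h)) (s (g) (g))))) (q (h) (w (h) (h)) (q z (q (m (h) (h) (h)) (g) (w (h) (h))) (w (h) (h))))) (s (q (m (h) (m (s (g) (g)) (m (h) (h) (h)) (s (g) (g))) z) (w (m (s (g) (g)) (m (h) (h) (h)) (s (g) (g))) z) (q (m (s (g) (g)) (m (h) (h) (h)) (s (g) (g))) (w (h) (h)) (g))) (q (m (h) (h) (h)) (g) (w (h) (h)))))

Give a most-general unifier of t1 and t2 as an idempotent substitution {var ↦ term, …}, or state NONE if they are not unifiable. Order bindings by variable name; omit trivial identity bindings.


{y ↦ (q (m (h) (h) (h)) (g) (w (h) (h))), y1 ↦ (m (s (g) (g)) (m (h) (h) (h)) (s (g) (g))), z1 ↦ (w (h) (h))}


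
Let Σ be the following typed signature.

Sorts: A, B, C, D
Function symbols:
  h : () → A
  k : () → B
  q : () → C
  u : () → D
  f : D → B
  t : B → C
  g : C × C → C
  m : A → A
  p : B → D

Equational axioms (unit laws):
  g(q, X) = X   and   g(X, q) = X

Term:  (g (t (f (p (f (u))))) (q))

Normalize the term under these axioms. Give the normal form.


normal form = (t (f (p (f (u)))))

1. (g (t (f (p (f (u))))) (q))  →  (t (f (p (f (u)))))


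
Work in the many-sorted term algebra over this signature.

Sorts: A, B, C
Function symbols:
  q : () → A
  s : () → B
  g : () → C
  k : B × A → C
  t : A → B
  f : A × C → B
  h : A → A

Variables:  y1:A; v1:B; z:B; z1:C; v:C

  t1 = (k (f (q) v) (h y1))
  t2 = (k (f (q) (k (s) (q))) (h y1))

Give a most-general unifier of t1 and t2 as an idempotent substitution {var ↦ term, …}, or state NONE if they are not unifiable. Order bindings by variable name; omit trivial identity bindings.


{v ↦ (k (s) (q))}


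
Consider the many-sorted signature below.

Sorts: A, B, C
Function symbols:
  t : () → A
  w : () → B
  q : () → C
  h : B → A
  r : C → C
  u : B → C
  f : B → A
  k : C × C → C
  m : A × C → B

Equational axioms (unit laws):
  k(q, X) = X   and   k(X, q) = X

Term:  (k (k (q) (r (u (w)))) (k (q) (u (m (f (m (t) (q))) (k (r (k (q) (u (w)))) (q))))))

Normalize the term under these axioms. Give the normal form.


normal form = (k (r (u (w))) (u (m (f (m (t) (q))) (r (u (w))))))

1. (k (k (q) (r (u (w)))) (k (q) (u (m (f (m (t) (q))) (k (r (k (q) (u (w)))) (q))))))  →  (k (r (u (w))) (k (q) (u (m (f (m (t) (q))) (k (r (k (q) (u (w)))) (q))))))
2. (k (r (u (w))) (k (q) (u (m (f (m (t) (q))) (k (r (k (q) (u (w)))) (q))))))  →  (k (r (u (w))) (u (m (f (m (t) (q))) (k (r (k (q) (u (w)))) (q)))))
3. (k (r (u (w))) (u (m (f (m (t) (q))) (k (r (k (q) (u (w)))) (q)))))  →  (k (r (u (w))) (u (m (f (m (t) (q))) (r (k (q) (u (w)))))))
4. (k (r (u (w))) (u (m (f (m (t) (q))) (r (k (q) (u (w)))))))  →  (k (r (u (w))) (u (m (f (m (t) (q))) (r (u (w))))))


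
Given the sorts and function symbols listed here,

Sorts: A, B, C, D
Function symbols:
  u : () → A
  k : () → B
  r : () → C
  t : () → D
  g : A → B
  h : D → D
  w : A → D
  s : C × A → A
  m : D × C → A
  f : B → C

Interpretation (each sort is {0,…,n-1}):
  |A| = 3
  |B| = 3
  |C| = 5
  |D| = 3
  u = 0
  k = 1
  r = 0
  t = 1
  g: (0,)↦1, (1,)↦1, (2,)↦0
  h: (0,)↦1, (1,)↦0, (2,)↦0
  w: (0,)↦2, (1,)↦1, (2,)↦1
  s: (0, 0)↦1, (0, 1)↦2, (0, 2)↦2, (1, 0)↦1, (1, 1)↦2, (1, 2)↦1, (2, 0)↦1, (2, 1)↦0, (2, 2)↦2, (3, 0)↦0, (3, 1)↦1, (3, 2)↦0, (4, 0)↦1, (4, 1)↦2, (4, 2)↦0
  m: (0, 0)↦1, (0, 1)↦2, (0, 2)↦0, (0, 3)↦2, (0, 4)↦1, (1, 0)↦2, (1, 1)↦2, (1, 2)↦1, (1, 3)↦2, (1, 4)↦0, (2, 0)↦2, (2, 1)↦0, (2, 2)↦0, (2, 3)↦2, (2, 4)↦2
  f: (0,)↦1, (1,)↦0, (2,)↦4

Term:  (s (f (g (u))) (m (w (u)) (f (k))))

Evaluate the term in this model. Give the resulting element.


value = 2

  u = 0
  (g (u)) = g(0,) = 1
  (f (g (u))) = f(1,) = 0
  u = 0
  (w (u)) = w(0,) = 2
  k = 1
  (f (k)) = f(1,) = 0
  (m (w (u)) (f (k))) = m(2, 0) = 2
  (s (f (g (u))) (m (w (u)) (f (k)))) = s(0, 2) = 2


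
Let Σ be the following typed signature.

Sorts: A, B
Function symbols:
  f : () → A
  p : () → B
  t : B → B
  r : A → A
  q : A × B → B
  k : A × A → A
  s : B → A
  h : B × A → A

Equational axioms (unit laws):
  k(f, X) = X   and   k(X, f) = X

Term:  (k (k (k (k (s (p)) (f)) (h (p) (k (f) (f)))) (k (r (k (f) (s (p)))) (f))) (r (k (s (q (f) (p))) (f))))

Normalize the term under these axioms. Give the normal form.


1. (k (k (k (k (s (p)) (f)) (h (p) (k (f) (f)))) (k (r (k (f) (s (p)))) (f))) (r (k (s (q (f) (p))) (f))))  →  (k (k (k (s (p)) (h (p) (k (f) (f)))) (k (r (k (f) (s (p)))) (f))) (r (k (s (q (f) (p))) (f))))
2. (k (k (k (s (p)) (h (p) (k (f) (f)))) (k (r (k (f) (s (p)))) (f))) (r (k (s (q (f) (p))) (f))))  →  (k (k (k (s (p)) (h (p) (f))) (k (r (k (f) (s (p)))) (f))) (r (k (s (q (f) (p))) (f))))
3. (k (k (k (s (p)) (h (p) (f))) (k (r (k (f) (s (p)))) (f))) (r (k (s (q (f) (p))) (f))))  →  (k (k (k (s (p)) (h (p) (f))) (r (k (f) (s (p))))) (r (k (s (q (f) (p))) (f))))
4. (k (k (k (s (p)) (h (p) (f))) (r (k (f) (s (p))))) (r (k (s (q (f) (p))) (f))))  →  (k (k (k (s (p)) (h (p) (f))) (r (s (p)))) (r (k (s (q (f) (p))) (f))))
5. (k (k (k (s (p)) (h (p) (f))) (r (s (p)))) (r (k (s (q (f) (p))) (f))))  →  (k (k (k (s (p)) (h (p) (f))) (r (s (p)))) (r (s (q (f) (p)))))

normal form = (k (k (k (s (p)) (h (p) (f))) (r (s (p)))) (r (s (q (f) (p)))))


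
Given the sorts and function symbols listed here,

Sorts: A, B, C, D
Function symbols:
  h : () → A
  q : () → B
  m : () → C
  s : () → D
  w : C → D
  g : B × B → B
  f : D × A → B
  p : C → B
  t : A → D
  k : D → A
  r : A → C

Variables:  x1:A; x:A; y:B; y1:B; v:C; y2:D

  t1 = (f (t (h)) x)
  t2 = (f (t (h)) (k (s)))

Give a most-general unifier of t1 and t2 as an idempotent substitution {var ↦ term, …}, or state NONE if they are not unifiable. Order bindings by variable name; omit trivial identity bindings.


{x ↦ (k (s))}


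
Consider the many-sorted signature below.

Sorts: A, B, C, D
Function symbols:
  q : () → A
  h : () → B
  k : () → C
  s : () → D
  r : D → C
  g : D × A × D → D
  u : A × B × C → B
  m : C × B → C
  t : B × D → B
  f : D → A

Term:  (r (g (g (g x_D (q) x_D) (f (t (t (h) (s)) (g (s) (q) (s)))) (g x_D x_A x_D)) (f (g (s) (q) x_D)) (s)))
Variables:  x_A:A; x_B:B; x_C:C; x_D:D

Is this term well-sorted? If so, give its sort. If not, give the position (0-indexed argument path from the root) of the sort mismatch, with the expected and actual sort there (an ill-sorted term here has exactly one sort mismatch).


        x_D : D
        (q) : A
        x_D : D
      (g x_D (q) x_D) : D
            (h) : B
            (s) : D
          (t (h) (s)) : B
            (s) : D
            (q) : A
            (s) : D
          (g (s) (q) (s)) : D
        (t (t (h) (s)) (g (s) (q) (s))) : B
      (f (t (t (h) (s)) (g (s) (q) (s)))) : ✗ arg 0 at [0, 0, 1, 0] has sort B, expected D
        x_D : D
        x_A : A
        x_D : D
      (g x_D x_A x_D) : D
        (s) : D
        (q) : A
        x_D : D
      (g (s) (q) x_D) : D
    (f (g (s) (q) x_D)) : A
    (s) : D

ill-sorted at position [0, 0, 1, 0]: expected D, got B


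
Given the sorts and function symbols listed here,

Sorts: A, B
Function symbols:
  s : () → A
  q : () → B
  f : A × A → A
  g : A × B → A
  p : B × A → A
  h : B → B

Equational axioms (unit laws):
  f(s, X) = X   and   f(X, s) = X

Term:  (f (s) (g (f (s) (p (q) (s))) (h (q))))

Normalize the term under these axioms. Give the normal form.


normal form = (g (p (q) (s)) (h (q)))

1. (f (s) (g (f (s) (p (q) (s))) (h (q))))  →  (g (f (s) (p (q) (s))) (h (q)))
2. (g (f (s) (p (q) (s))) (h (q)))  →  (g (p (q) (s)) (h (q)))


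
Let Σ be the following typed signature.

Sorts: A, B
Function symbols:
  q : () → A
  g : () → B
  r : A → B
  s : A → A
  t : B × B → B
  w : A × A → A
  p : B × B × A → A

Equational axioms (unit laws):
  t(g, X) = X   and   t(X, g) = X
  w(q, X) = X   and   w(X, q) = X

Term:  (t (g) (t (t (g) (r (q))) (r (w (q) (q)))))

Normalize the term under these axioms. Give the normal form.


1. (t (g) (t (t (g) (r (q))) (r (w (q) (q)))))  →  (t (t (g) (r (q))) (r (w (q) (q))))
2. (t (t (g) (r (q))) (r (w (q) (q))))  →  (t (r (q)) (r (w (q) (q))))
3. (t (r (q)) (r (w (q) (q))))  →  (t (r (q)) (r (q)))

normal form = (t (r (q)) (r (q)))


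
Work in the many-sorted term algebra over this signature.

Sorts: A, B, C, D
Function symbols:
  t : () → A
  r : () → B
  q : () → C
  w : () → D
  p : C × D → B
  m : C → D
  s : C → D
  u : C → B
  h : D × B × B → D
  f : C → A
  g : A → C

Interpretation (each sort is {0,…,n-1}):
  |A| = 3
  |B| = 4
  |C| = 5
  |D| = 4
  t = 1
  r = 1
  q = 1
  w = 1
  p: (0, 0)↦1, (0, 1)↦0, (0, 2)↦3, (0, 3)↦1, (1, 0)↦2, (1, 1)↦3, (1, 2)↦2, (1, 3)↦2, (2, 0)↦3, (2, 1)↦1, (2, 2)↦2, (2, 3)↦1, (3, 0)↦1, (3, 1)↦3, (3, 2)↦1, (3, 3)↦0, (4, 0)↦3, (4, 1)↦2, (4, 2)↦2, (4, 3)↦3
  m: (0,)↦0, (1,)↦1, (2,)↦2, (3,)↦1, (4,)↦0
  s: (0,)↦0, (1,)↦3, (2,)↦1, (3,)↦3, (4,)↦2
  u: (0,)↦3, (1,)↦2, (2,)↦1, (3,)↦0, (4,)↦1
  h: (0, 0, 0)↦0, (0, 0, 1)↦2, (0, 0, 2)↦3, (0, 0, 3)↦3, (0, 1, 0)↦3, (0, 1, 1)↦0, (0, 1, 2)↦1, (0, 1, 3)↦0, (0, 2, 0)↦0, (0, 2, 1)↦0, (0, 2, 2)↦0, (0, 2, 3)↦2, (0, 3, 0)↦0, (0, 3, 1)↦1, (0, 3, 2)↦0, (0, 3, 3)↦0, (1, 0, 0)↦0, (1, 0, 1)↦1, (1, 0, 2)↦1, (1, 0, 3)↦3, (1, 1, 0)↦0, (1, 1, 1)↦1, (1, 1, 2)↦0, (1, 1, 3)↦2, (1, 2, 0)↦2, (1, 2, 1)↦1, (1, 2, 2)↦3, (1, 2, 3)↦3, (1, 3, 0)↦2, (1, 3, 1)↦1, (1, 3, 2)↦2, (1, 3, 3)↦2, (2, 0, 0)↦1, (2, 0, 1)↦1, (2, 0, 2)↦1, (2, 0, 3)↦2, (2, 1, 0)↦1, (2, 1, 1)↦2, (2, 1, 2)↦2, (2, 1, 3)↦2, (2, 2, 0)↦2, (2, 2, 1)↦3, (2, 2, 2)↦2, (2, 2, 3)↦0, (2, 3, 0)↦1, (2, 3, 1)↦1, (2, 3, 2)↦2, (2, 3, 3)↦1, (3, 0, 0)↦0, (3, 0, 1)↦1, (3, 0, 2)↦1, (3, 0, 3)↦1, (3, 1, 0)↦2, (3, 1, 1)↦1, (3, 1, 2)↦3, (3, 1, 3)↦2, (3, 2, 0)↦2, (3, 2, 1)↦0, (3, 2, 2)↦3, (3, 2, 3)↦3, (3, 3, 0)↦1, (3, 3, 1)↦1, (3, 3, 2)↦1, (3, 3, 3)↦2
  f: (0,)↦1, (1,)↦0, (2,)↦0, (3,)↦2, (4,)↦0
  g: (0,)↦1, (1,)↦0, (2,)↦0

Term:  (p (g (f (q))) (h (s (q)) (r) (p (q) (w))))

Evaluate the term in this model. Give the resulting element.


value = 2

  q = 1
  (f (q)) = f(1,) = 0
  (g (f (q))) = g(0,) = 1
  q = 1
  (s (q)) = s(1,) = 3
  r = 1
  q = 1
  w = 1
  (p (q) (w)) = p(1, 1) = 3
  (h (s (q)) (r) (p (q) (w))) = h(3, 1, 3) = 2
  (p (g (f (q))) (h (s (q)) (r) (p (q) (w)))) = p(1, 2) = 2


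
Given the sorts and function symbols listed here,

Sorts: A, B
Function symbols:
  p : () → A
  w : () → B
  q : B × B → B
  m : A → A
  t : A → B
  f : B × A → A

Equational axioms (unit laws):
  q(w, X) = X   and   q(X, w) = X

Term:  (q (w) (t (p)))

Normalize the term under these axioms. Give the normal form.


1. (q (w) (t (p)))  →  (t (p))

normal form = (t (p))


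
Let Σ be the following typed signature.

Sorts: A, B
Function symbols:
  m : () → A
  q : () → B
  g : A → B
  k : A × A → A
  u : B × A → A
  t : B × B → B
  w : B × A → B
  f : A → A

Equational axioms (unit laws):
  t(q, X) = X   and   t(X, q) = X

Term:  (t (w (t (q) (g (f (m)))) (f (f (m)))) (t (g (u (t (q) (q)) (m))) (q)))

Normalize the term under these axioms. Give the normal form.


1. (t (w (t (q) (g (f (m)))) (f (f (m)))) (t (g (u (t (q) (q)) (m))) (q)))  →  (t (w (g (f (m))) (f (f (m)))) (t (g (u (t (q) (q)) (m))) (q)))
2. (t (w (g (f (m))) (f (f (m)))) (t (g (u (t (q) (q)) (m))) (q)))  →  (t (w (g (f (m))) (f (f (m)))) (g (u (t (q) (q)) (m))))
3. (t (w (g (f (m))) (f (f (m)))) (g (u (t (q) (q)) (m))))  →  (t (w (g (f (m))) (f (f (m)))) (g (u (q) (m))))

normal form = (t (w (g (f (m))) (f (f (m)))) (g (u (q) (m))))


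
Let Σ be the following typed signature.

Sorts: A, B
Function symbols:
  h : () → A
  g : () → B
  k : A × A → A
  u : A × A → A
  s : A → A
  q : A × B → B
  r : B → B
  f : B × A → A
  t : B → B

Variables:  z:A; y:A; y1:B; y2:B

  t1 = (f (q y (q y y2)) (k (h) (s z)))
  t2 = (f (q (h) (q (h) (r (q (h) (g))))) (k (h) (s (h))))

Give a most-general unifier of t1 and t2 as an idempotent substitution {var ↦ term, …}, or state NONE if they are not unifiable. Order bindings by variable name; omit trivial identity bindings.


{y ↦ (h), y2 ↦ (r (q (h) (g))), z ↦ (h)}


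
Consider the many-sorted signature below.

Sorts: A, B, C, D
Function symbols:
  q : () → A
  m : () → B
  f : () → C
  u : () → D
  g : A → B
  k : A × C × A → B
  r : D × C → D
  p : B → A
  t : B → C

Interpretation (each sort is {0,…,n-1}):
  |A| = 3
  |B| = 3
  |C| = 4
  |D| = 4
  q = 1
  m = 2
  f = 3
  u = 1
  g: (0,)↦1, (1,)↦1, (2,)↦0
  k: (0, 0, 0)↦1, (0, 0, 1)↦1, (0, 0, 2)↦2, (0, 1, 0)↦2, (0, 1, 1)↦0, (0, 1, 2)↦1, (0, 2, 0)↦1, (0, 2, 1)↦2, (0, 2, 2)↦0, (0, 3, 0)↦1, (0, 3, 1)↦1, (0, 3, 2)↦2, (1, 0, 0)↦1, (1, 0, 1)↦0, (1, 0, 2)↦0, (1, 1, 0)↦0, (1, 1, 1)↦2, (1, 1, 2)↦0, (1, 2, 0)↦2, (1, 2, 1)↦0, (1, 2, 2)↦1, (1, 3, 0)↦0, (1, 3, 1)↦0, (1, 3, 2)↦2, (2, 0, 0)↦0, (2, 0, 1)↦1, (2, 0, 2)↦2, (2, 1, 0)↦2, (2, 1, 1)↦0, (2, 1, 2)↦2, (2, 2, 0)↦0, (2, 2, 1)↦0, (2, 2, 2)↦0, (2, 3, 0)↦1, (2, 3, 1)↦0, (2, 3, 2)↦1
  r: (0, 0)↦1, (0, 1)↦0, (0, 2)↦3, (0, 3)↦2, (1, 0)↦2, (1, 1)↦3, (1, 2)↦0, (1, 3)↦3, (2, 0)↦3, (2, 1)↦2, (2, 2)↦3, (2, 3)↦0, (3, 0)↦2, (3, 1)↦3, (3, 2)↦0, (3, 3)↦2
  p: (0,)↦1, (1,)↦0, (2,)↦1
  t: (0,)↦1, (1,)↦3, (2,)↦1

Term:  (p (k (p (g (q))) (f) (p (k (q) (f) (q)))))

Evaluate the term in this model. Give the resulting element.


  q = 1
  (g (q)) = g(1,) = 1
  (p (g (q))) = p(1,) = 0
  f = 3
  q = 1
  f = 3
  q = 1
  (k (q) (f) (q)) = k(1, 3, 1) = 0
  (p (k (q) (f) (q))) = p(0,) = 1
  (k (p (g (q))) (f) (p (k (q) (f) (q)))) = k(0, 3, 1) = 1
  (p (k (p (g (q))) (f) (p (k (q) (f) (q))))) = p(1,) = 0

value = 0


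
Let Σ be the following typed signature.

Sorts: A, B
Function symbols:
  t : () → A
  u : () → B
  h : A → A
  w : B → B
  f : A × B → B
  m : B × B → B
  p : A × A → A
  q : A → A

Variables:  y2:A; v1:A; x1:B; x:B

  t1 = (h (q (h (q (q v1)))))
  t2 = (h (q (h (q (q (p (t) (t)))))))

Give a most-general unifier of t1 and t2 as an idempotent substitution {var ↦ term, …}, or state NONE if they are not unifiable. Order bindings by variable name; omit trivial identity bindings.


{v1 ↦ (p (t) (t))}


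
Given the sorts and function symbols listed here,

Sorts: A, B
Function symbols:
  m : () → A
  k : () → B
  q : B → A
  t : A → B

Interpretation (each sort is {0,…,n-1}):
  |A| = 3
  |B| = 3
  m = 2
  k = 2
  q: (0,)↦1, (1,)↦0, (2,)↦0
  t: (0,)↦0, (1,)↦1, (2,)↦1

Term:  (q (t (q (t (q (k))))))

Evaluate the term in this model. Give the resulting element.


value = 0

  k = 2
  (q (k)) = q(2,) = 0
  (t (q (k))) = t(0,) = 0
  (q (t (q (k)))) = q(0,) = 1
  (t (q (t (q (k))))) = t(1,) = 1
  (q (t (q (t (q (k)))))) = q(1,) = 0


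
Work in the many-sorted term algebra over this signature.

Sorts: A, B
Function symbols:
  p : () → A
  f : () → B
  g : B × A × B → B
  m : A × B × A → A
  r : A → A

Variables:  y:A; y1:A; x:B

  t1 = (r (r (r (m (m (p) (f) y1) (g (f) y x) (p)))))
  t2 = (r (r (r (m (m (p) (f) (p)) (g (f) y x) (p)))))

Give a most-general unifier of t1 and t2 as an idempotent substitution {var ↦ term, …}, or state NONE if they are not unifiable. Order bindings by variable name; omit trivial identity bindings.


{y1 ↦ (p)}


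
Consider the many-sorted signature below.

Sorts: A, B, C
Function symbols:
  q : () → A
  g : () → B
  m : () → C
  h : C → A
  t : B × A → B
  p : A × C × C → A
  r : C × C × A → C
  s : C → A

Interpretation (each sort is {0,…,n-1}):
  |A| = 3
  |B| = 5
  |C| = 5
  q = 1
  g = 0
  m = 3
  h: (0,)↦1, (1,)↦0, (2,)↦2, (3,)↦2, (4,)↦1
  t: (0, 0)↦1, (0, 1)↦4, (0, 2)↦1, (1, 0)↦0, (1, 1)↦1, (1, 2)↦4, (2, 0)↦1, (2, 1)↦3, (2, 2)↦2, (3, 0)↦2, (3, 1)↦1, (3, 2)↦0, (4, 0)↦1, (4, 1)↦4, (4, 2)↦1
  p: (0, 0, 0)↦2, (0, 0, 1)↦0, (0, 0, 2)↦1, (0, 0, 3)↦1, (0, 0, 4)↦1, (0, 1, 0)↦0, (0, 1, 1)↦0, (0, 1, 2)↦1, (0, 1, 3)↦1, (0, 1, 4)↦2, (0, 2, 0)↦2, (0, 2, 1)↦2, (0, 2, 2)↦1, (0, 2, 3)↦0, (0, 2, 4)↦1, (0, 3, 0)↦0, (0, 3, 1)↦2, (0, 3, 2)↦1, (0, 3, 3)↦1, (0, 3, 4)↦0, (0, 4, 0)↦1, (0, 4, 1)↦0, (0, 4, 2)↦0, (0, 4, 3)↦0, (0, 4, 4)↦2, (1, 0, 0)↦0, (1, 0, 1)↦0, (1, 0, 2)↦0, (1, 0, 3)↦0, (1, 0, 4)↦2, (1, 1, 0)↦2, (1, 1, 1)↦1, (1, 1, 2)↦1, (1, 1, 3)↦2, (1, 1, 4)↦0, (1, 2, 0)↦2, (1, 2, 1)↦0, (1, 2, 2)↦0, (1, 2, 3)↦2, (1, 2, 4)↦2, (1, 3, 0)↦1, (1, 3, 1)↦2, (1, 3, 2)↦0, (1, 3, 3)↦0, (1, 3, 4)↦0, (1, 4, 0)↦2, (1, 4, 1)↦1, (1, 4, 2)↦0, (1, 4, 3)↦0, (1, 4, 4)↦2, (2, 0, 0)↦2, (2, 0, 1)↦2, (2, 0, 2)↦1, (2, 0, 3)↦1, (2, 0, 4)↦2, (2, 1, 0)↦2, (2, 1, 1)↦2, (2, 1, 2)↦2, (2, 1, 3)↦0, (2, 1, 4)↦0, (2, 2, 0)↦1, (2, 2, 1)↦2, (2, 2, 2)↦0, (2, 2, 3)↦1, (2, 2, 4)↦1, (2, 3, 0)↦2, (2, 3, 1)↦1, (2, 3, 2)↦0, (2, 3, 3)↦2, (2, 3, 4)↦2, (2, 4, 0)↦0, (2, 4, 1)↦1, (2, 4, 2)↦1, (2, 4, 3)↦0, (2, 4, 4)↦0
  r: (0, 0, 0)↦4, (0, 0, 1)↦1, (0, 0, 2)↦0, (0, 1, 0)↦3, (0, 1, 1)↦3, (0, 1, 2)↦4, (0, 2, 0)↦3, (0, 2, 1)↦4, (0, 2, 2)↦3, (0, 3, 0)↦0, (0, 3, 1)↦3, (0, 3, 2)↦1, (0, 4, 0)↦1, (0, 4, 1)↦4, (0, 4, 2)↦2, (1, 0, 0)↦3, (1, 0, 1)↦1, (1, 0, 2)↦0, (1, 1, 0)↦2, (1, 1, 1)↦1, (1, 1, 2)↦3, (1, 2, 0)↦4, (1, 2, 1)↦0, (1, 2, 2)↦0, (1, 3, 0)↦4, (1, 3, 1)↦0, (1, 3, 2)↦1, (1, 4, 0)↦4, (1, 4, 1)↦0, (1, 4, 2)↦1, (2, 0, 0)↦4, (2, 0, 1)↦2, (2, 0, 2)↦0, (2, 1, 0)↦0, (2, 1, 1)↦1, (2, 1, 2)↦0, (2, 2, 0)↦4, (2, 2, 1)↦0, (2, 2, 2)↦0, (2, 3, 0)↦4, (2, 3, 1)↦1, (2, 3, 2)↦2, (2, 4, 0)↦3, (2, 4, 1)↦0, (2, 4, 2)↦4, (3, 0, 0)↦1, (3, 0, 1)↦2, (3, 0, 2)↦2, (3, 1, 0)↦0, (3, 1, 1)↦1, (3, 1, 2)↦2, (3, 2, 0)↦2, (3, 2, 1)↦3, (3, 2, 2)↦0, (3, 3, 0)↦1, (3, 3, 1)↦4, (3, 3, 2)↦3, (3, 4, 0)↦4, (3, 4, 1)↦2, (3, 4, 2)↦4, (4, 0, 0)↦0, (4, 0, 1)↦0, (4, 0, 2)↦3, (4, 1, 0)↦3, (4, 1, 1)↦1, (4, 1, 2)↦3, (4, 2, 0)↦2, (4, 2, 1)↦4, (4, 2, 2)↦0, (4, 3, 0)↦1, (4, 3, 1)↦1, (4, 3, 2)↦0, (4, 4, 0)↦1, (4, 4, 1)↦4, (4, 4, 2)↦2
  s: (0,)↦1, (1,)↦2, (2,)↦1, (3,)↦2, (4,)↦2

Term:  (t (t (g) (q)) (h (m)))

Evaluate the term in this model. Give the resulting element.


  g = 0
  q = 1
  (t (g) (q)) = t(0, 1) = 4
  m = 3
  (h (m)) = h(3,) = 2
  (t (t (g) (q)) (h (m))) = t(4, 2) = 1

value = 1


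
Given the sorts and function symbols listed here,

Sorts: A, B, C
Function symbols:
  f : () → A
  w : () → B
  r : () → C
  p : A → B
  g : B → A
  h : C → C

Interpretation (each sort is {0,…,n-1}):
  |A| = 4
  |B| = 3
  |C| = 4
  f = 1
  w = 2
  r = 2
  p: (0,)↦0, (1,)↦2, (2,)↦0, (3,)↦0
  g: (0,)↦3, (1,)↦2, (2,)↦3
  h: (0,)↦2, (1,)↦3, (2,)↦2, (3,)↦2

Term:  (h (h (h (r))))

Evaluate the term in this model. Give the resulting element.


  r = 2
  (h (r)) = h(2,) = 2
  (h (h (r))) = h(2,) = 2
  (h (h (h (r)))) = h(2,) = 2

value = 2


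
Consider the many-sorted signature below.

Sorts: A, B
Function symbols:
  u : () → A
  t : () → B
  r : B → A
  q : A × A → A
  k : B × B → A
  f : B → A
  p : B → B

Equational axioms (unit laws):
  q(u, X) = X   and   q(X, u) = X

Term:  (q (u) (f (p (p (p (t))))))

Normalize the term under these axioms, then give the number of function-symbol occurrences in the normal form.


1. (q (u) (f (p (p (p (t))))))  →  (f (p (p (p (t)))))
normal form: (f (p (p (p (t)))))

size = 5


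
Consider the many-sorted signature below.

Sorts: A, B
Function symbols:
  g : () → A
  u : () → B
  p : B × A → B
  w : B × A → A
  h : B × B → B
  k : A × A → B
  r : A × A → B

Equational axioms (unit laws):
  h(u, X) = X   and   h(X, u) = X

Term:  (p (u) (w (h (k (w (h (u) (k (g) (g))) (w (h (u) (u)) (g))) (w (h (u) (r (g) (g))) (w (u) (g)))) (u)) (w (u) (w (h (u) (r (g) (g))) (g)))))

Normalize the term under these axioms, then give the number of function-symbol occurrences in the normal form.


size = 25

1. (p (u) (w (h (k (w (h (u) (k (g) (g))) (w (h (u) (u)) (g))) (w (h (u) (r (g) (g))) (w (u) (g)))) (u)) (w (u) (w (h (u) (r (g) (g))) (g)))))  →  (p (u) (w (k (w (h (u) (k (g) (g))) (w (h (u) (u)) (g))) (w (h (u) (r (g) (g))) (w (u) (g)))) (w (u) (w (h (u) (r (g) (g))) (g)))))
2. (p (u) (w (k (w (h (u) (k (g) (g))) (w (h (u) (u)) (g))) (w (h (u) (r (g) (g))) (w (u) (g)))) (w (u) (w (h (u) (r (g) (g))) (g)))))  →  (p (u) (w (k (w (k (g) (g)) (w (h (u) (u)) (g))) (w (h (u) (r (g) (g))) (w (u) (g)))) (w (u) (w (h (u) (r (g) (g))) (g)))))
3. (p (u) (w (k (w (k (g) (g)) (w (h (u) (u)) (g))) (w (h (u) (r (g) (g))) (w (u) (g)))) (w (u) (w (h (u) (r (g) (g))) (g)))))  →  (p (u) (w (k (w (k (g) (g)) (w (u) (g))) (w (h (u) (r (g) (g))) (w (u) (g)))) (w (u) (w (h (u) (r (g) (g))) (g)))))
4. (p (u) (w (k (w (k (g) (g)) (w (u) (g))) (w (h (u) (r (g) (g))) (w (u) (g)))) (w (u) (w (h (u) (r (g) (g))) (g)))))  →  (p (u) (w (k (w (k (g) (g)) (w (u) (g))) (w (r (g) (g)) (w (u) (g)))) (w (u) (w (h (u) (r (g) (g))) (g)))))
5. (p (u) (w (k (w (k (g) (g)) (w (u) (g))) (w (r (g) (g)) (w (u) (g)))) (w (u) (w (h (u) (r (g) (g))) (g)))))  →  (p (u) (w (k (w (k (g) (g)) (w (u) (g))) (w (r (g) (g)) (w (u) (g)))) (w (u) (w (r (g) (g)) (g)))))
normal form: (p (u) (w (k (w (k (g) (g)) (w (u) (g))) (w (r (g) (g)) (w (u) (g)))) (w (u) (w (r (g) (g)) (g)))))


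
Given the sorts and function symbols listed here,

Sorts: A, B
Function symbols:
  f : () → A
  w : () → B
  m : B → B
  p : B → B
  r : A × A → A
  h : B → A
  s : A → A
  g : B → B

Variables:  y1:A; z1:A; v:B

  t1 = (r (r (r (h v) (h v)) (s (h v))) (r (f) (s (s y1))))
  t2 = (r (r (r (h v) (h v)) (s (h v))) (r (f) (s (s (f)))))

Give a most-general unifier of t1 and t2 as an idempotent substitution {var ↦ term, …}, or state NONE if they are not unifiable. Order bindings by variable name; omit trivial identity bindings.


{y1 ↦ (f)}


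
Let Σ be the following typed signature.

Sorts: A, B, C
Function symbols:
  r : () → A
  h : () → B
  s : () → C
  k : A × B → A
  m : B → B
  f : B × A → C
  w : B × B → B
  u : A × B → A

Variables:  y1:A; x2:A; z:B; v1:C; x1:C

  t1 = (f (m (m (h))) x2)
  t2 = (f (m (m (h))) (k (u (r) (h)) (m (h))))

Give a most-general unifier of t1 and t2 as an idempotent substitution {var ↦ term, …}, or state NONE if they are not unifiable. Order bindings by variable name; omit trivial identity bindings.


{x2 ↦ (k (u (r) (h)) (m (h)))}


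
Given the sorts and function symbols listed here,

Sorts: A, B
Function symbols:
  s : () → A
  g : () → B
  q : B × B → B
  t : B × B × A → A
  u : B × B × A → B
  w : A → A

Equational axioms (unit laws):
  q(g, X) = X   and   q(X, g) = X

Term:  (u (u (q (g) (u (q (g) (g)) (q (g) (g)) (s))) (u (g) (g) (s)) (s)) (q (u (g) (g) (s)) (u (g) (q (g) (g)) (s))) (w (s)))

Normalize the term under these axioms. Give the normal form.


1. (u (u (q (g) (u (q (g) (g)) (q (g) (g)) (s))) (u (g) (g) (s)) (s)) (q (u (g) (g) (s)) (u (g) (q (g) (g)) (s))) (w (s)))  →  (u (u (u (q (g) (g)) (q (g) (g)) (s)) (u (g) (g) (s)) (s)) (q (u (g) (g) (s)) (u (g) (q (g) (g)) (s))) (w (s)))
2. (u (u (u (q (g) (g)) (q (g) (g)) (s)) (u (g) (g) (s)) (s)) (q (u (g) (g) (s)) (u (g) (q (g) (g)) (s))) (w (s)))  →  (u (u (u (g) (q (g) (g)) (s)) (u (g) (g) (s)) (s)) (q (u (g) (g) (s)) (u (g) (q (g) (g)) (s))) (w (s)))
3. (u (u (u (g) (q (g) (g)) (s)) (u (g) (g) (s)) (s)) (q (u (g) (g) (s)) (u (g) (q (g) (g)) (s))) (w (s)))  →  (u (u (u (g) (g) (s)) (u (g) (g) (s)) (s)) (q (u (g) (g) (s)) (u (g) (q (g) (g)) (s))) (w (s)))
4. (u (u (u (g) (g) (s)) (u (g) (g) (s)) (s)) (q (u (g) (g) (s)) (u (g) (q (g) (g)) (s))) (w (s)))  →  (u (u (u (g) (g) (s)) (u (g) (g) (s)) (s)) (q (u (g) (g) (s)) (u (g) (g) (s))) (w (s)))

normal form = (u (u (u (g) (g) (s)) (u (g) (g) (s)) (s)) (q (u (g) (g) (s)) (u (g) (g) (s))) (w (s)))


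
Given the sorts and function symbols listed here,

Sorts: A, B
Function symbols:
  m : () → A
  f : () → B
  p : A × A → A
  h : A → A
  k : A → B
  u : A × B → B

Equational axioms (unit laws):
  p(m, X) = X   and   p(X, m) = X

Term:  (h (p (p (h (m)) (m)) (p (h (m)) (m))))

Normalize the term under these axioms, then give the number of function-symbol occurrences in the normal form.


1. (h (p (p (h (m)) (m)) (p (h (m)) (m))))  →  (h (p (h (m)) (p (h (m)) (m))))
2. (h (p (h (m)) (p (h (m)) (m))))  →  (h (p (h (m)) (h (m))))
normal form: (h (p (h (m)) (h (m))))

size = 6


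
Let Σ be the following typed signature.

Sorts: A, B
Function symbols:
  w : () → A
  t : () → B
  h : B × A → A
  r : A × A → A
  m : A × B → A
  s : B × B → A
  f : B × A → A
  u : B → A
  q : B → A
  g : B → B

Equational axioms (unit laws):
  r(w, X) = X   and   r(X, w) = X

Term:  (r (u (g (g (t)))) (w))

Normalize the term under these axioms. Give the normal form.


normal form = (u (g (g (t))))

1. (r (u (g (g (t)))) (w))  →  (u (g (g (t))))


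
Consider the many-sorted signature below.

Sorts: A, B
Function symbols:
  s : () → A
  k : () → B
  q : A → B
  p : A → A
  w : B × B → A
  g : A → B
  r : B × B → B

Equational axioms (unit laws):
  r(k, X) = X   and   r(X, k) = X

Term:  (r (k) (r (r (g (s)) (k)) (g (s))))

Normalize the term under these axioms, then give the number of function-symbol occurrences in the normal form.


1. (r (k) (r (r (g (s)) (k)) (g (s))))  →  (r (r (g (s)) (k)) (g (s)))
2. (r (r (g (s)) (k)) (g (s)))  →  (r (g (s)) (g (s)))
normal form: (r (g (s)) (g (s)))

size = 5


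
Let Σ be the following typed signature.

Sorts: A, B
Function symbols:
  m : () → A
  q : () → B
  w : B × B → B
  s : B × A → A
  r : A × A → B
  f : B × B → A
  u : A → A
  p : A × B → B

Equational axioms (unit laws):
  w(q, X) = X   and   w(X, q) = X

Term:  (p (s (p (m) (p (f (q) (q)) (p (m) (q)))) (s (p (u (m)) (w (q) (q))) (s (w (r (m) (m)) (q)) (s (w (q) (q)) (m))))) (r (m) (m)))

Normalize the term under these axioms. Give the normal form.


normal form = (p (s (p (m) (p (f (q) (q)) (p (m) (q)))) (s (p (u (m)) (q)) (s (r (m) (m)) (s (q) (m))))) (r (m) (m)))

1. (p (s (p (m) (p (f (q) (q)) (p (m) (q)))) (s (p (u (m)) (w (q) (q))) (s (w (r (m) (m)) (q)) (s (w (q) (q)) (m))))) (r (m) (m)))  →  (p (s (p (m) (p (f (q) (q)) (p (m) (q)))) (s (p (u (m)) (q)) (s (w (r (m) (m)) (q)) (s (w (q) (q)) (m))))) (r (m) (m)))
2. (p (s (p (m) (p (f (q) (q)) (p (m) (q)))) (s (p (u (m)) (q)) (s (w (r (m) (m)) (q)) (s (w (q) (q)) (m))))) (r (m) (m)))  →  (p (s (p (m) (p (f (q) (q)) (p (m) (q)))) (s (p (u (m)) (q)) (s (r (m) (m)) (s (w (q) (q)) (m))))) (r (m) (m)))
3. (p (s (p (m) (p (f (q) (q)) (p (m) (q)))) (s (p (u (m)) (q)) (s (r (m) (m)) (s (w (q) (q)) (m))))) (r (m) (m)))  →  (p (s (p (m) (p (f (q) (q)) (p (m) (q)))) (s (p (u (m)) (q)) (s (r (m) (m)) (s (q) (m))))) (r (m) (m)))


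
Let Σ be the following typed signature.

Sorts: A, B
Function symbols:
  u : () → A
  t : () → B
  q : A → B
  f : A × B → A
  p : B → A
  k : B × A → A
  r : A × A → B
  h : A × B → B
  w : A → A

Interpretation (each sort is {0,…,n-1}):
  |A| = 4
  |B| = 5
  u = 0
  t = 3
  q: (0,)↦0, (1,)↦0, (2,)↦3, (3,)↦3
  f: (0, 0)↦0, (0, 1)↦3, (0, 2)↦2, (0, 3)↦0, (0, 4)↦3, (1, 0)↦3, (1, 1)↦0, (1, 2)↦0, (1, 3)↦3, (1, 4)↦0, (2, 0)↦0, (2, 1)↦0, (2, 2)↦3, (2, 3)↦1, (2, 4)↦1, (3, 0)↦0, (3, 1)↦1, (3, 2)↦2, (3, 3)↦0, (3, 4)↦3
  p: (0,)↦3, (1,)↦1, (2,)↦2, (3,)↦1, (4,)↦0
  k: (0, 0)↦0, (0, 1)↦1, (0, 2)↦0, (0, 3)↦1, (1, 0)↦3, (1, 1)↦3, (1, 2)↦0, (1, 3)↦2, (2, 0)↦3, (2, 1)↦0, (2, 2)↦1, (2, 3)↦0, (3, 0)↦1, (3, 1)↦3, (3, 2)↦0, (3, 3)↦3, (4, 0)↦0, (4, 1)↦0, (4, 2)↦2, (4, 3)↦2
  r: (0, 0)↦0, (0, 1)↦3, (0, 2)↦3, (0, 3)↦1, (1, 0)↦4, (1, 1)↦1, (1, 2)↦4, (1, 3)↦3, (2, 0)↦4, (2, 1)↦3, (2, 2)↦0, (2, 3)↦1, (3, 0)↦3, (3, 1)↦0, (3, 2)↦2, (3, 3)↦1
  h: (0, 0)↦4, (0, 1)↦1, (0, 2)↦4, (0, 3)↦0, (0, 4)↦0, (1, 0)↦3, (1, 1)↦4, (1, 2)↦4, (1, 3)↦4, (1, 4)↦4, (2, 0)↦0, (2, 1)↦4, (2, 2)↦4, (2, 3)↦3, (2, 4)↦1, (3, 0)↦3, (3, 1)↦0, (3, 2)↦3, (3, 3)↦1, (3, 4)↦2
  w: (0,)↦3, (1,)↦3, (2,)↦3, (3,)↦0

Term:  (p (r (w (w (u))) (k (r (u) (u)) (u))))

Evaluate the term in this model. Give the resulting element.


value = 3

  u = 0
  (w (u)) = w(0,) = 3
  (w (w (u))) = w(3,) = 0
  u = 0
  u = 0
  (r (u) (u)) = r(0, 0) = 0
  u = 0
  (k (r (u) (u)) (u)) = k(0, 0) = 0
  (r (w (w (u))) (k (r (u) (u)) (u))) = r(0, 0) = 0
  (p (r (w (w (u))) (k (r (u) (u)) (u)))) = p(0,) = 3


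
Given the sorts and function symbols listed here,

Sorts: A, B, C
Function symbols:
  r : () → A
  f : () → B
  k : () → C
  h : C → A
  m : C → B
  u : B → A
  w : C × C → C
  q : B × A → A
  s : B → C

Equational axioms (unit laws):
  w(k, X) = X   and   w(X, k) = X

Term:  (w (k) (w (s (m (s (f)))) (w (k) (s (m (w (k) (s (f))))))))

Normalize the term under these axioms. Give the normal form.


normal form = (w (s (m (s (f)))) (s (m (s (f)))))

1. (w (k) (w (s (m (s (f)))) (w (k) (s (m (w (k) (s (f))))))))  →  (w (s (m (s (f)))) (w (k) (s (m (w (k) (s (f)))))))
2. (w (s (m (s (f)))) (w (k) (s (m (w (k) (s (f)))))))  →  (w (s (m (s (f)))) (s (m (w (k) (s (f))))))
3. (w (s (m (s (f)))) (s (m (w (k) (s (f))))))  →  (w (s (m (s (f)))) (s (m (s (f)))))


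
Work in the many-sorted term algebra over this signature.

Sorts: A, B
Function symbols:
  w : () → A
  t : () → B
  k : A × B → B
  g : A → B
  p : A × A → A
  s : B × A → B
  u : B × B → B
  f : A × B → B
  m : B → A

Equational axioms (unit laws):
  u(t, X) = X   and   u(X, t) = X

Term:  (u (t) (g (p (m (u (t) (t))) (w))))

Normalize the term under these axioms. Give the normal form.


1. (u (t) (g (p (m (u (t) (t))) (w))))  →  (g (p (m (u (t) (t))) (w)))
2. (g (p (m (u (t) (t))) (w)))  →  (g (p (m (t)) (w)))

normal form = (g (p (m (t)) (w)))


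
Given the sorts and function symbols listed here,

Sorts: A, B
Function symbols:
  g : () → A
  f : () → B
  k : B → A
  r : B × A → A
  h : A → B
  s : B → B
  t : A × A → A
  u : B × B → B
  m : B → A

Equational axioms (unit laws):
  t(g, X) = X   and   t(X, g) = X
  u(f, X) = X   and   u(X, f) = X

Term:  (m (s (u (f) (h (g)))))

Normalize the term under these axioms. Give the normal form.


normal form = (m (s (h (g))))

1. (m (s (u (f) (h (g)))))  →  (m (s (h (g))))


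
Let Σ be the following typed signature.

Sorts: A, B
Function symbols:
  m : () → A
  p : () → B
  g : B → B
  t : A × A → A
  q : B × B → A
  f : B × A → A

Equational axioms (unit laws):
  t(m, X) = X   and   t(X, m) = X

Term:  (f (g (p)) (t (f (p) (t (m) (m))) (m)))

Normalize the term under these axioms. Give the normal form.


1. (f (g (p)) (t (f (p) (t (m) (m))) (m)))  →  (f (g (p)) (f (p) (t (m) (m))))
2. (f (g (p)) (f (p) (t (m) (m))))  →  (f (g (p)) (f (p) (m)))

normal form = (f (g (p)) (f (p) (m)))


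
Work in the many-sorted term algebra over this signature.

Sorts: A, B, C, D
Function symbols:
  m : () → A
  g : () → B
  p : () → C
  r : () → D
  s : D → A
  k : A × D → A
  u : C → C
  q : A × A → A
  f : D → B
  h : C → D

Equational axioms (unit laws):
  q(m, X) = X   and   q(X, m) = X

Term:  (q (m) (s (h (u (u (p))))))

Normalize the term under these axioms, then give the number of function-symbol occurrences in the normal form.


1. (q (m) (s (h (u (u (p))))))  →  (s (h (u (u (p)))))
normal form: (s (h (u (u (p)))))

size = 5


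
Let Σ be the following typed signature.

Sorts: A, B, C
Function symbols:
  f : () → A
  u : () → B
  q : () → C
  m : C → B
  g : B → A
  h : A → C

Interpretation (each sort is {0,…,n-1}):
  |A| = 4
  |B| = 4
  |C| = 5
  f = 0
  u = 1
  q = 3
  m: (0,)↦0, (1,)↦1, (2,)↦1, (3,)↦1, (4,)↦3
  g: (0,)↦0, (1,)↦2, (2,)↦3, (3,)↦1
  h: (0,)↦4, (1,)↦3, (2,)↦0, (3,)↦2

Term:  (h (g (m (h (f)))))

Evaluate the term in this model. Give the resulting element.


  f = 0
  (h (f)) = h(0,) = 4
  (m (h (f))) = m(4,) = 3
  (g (m (h (f)))) = g(3,) = 1
  (h (g (m (h (f))))) = h(1,) = 3

value = 3


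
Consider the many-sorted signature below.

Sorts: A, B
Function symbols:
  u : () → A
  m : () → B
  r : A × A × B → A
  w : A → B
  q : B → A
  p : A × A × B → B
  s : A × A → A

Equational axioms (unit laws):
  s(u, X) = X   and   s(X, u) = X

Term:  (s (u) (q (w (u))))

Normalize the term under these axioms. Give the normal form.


1. (s (u) (q (w (u))))  →  (q (w (u)))

normal form = (q (w (u)))


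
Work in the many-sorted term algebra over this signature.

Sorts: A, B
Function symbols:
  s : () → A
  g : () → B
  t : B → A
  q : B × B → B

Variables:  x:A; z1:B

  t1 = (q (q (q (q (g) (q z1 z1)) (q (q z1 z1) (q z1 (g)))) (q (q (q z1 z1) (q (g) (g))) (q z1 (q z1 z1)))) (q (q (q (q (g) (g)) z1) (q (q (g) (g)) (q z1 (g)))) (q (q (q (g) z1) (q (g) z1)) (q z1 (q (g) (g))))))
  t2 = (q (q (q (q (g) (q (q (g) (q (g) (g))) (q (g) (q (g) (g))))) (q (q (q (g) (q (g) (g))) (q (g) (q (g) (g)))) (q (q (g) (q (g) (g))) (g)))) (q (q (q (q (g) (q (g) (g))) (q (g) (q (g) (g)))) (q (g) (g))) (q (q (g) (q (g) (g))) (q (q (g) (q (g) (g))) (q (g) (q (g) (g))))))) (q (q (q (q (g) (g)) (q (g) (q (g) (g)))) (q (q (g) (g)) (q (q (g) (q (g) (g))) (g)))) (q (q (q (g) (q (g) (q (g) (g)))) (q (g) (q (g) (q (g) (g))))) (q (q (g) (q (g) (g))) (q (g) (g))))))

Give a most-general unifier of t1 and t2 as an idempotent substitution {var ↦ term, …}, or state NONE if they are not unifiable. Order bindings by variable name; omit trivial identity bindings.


{z1 ↦ (q (g) (q (g) (g)))}


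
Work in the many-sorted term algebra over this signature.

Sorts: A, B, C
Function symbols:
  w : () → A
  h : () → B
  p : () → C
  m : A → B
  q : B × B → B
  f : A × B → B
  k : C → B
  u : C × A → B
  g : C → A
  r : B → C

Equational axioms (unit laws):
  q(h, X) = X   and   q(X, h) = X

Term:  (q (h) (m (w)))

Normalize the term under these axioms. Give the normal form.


1. (q (h) (m (w)))  →  (m (w))

normal form = (m (w))


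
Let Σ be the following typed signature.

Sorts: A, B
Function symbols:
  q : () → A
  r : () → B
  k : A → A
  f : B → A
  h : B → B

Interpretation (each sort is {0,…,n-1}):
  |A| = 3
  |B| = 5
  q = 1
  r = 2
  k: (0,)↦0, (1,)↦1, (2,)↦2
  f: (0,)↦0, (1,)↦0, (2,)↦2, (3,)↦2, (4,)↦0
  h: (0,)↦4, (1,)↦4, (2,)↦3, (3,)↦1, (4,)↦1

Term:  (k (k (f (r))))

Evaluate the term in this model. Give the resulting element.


value = 2

  r = 2
  (f (r)) = f(2,) = 2
  (k (f (r))) = k(2,) = 2
  (k (k (f (r)))) = k(2,) = 2


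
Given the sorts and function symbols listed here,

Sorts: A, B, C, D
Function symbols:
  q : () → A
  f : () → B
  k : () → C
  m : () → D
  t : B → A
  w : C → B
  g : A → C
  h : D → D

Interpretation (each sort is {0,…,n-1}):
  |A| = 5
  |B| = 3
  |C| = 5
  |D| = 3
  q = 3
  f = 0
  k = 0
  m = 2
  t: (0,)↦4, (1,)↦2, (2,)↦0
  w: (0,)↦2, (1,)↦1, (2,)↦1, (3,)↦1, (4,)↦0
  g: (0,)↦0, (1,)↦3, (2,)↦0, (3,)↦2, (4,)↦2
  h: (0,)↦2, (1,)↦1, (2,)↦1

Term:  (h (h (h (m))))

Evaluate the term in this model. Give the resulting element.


value = 1

  m = 2
  (h (m)) = h(2,) = 1
  (h (h (m))) = h(1,) = 1
  (h (h (h (m)))) = h(1,) = 1


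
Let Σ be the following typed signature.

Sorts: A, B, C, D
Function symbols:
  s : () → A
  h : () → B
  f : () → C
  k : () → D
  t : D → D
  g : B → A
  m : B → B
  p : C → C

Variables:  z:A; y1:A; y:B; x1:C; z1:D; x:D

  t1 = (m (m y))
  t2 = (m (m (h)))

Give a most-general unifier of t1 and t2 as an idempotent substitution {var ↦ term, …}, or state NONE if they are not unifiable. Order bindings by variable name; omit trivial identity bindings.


{y ↦ (h)}


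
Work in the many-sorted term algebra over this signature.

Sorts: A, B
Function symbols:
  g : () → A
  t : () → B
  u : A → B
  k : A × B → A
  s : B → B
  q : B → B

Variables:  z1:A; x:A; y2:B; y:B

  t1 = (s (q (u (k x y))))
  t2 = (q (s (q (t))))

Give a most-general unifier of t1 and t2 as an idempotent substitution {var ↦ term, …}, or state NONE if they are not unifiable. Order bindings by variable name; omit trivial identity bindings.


head clash or occurs-check failure — not unifiable

NONE (not unifiable)


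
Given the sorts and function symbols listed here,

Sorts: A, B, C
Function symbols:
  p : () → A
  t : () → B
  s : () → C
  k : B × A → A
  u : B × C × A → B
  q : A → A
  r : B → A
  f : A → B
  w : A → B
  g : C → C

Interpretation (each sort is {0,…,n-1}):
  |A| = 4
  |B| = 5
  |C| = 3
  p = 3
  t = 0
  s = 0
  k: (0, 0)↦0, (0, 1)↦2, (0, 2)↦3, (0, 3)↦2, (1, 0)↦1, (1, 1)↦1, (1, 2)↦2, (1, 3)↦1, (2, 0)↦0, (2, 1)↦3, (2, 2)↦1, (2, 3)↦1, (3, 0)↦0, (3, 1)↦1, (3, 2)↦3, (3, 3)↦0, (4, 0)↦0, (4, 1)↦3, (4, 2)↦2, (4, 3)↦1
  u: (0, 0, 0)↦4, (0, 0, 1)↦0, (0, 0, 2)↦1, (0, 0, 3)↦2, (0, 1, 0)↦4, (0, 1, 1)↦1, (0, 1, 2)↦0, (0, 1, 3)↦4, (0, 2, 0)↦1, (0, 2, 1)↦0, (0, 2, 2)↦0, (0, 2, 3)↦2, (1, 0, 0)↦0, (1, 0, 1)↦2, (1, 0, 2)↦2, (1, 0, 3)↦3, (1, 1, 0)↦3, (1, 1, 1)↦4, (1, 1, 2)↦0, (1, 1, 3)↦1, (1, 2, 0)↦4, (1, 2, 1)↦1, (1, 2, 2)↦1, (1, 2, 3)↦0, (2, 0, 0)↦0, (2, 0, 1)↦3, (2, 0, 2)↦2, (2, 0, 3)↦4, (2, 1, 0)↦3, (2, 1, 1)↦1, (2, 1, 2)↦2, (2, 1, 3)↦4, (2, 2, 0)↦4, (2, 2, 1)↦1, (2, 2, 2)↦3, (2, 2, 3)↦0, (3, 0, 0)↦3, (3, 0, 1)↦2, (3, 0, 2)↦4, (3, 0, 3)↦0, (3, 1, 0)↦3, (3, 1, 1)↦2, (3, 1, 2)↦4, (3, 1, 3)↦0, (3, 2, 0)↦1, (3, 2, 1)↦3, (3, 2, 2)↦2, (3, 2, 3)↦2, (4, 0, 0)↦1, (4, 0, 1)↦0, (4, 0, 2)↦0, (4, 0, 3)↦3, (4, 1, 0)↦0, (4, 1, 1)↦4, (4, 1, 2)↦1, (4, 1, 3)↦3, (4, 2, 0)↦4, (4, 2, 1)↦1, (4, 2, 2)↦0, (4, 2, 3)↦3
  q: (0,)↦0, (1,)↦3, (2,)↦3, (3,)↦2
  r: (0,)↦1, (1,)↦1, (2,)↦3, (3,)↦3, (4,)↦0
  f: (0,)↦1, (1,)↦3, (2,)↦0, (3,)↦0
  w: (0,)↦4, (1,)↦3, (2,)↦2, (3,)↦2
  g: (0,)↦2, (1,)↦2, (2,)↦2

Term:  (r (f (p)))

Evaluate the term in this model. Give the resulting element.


value = 1

  p = 3
  (f (p)) = f(3,) = 0
  (r (f (p))) = r(0,) = 1


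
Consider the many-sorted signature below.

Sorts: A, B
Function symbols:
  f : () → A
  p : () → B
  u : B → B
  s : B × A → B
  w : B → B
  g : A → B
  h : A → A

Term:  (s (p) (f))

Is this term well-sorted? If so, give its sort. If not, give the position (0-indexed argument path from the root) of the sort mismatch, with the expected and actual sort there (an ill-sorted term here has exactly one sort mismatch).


well-sorted; sort = B

  (p) : B
  (f) : A
(s (p) (f)) : B


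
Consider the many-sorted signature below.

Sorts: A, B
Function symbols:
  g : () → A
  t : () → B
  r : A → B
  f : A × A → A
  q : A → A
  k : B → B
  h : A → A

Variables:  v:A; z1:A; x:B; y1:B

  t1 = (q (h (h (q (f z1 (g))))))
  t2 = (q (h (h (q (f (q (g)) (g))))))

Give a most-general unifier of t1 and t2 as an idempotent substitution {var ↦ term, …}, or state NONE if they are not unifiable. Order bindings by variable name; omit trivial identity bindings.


{z1 ↦ (q (g))}


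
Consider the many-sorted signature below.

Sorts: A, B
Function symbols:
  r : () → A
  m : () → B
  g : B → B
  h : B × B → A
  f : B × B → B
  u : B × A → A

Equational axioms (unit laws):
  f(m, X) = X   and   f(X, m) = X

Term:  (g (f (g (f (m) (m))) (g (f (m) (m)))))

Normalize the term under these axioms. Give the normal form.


1. (g (f (g (f (m) (m))) (g (f (m) (m)))))  →  (g (f (g (m)) (g (f (m) (m)))))
2. (g (f (g (m)) (g (f (m) (m)))))  →  (g (f (g (m)) (g (m))))

normal form = (g (f (g (m)) (g (m))))
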